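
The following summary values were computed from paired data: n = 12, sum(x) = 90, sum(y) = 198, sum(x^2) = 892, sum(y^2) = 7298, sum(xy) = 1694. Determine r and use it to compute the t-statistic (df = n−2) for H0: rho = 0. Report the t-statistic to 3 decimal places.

S_xy = nΣxy − ΣxΣy = 12·1694 − 90·198 = 20328 − 17820 = 2508
S_xx = nΣx² − (Σx)² = 12·892 − 90² = 10704 − 8100 = 2604
S_yy = nΣy² − (Σy)² = 12·7298 − 198² = 87576 − 39204 = 48372
r = S_xy / √(S_xx·S_yy) = 2508 / √(2604·48372) = 2508 / √125960688 = 2508 / 11223.2209 = 0.2235
t = r·√(n−2)/√(1−r²) = 0.2235·√10 / √(1−0.049952) = 0.706769 / 0.974704 = 0.725

0.725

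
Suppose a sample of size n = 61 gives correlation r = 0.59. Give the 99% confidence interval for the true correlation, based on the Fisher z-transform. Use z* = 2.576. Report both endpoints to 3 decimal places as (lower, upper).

(0.327, 0.768)

z_r = atanh(0.59) = 0.677666;  SE = 1/√(n−3) = 1/√58 = 0.131306
z-limits: 0.677666 ± 2.576·0.131306 = 0.677666 ± 0.338244 = [0.339422, 1.015910]
ρ-limits: (tanh 0.339422, tanh 1.015910) = (0.327, 0.768)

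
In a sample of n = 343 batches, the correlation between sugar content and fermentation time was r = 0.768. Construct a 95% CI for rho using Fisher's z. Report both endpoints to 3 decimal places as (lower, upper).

Fisher z: z_r = atanh(r) = ½·ln((1+0.768)/(1−0.768)) = 1.015433
SE(z) = 1/√(n−3) = 1/√340 = 0.054233
95% ⇒ z* = 1.960; margin = 1.960·0.054233 = 0.106297
CI on z-scale: (0.909136, 1.121730)
Back-transform: tanh(0.909136) = 0.720717, tanh(1.121730) = 0.808170

(0.721, 0.808)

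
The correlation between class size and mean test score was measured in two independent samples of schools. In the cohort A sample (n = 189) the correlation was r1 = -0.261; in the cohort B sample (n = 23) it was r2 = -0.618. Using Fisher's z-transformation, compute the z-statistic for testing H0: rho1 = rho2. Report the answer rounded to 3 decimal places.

1.932

Fisher z-transforms: z1 = atanh(-0.261) = -0.267181, z2 = atanh(-0.618) = -0.721763; difference d = 0.454582
Var(d) = 1/186 + 1/20 = 0.0053763 + 0.0500000 = 0.0553763
z = d/√Var(d) = 0.454582 / √0.0553763 = 0.454582 / 0.235322 = 1.932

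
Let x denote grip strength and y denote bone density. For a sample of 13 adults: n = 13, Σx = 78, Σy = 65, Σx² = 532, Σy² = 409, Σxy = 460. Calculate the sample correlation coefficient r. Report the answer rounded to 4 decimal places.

0.9547

S_xy = nΣxy − ΣxΣy = 13·460 − 78·65 = 5980 − 5070 = 910
S_xx = nΣx² − (Σx)² = 13·532 − 78² = 6916 − 6084 = 832
S_yy = nΣy² − (Σy)² = 13·409 − 65² = 5317 − 4225 = 1092
r = S_xy / √(S_xx·S_yy) = 910 / √(832·1092) = 910 / √908544 = 910 / 953.1757 = 0.9547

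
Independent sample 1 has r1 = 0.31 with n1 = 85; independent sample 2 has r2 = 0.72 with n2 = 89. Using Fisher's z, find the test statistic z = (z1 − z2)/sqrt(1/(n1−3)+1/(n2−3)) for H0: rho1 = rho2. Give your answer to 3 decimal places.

-3.804

z1 = atanh(0.31) = 0.320545,  z2 = atanh(0.72) = 0.907645
SE = √(1/(n1−3) + 1/(n2−3)) = √(1/82 + 1/86) = √(0.0121951 + 0.0116279) = √0.0238230 = 0.154347
z = (z1 − z2)/SE = (0.320545 − 0.907645) / 0.154347 = -0.587100 / 0.154347 = -3.804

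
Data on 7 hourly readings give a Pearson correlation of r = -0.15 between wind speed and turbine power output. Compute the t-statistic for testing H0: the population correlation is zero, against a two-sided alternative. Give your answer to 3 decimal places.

t = r·√(n−2) / √(1−r²) with r = -0.15, n = 7
  = -0.15·√5 / √(1 − 0.0225)
  = -0.15·2.236068 / 0.988686
  = -0.335410 / 0.988686 = -0.339

-0.339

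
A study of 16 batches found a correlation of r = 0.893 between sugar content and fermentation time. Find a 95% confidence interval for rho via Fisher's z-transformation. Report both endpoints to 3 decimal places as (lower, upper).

(0.713, 0.963)

z_r = atanh(0.893) = 1.436545;  SE = 1/√(n−3) = 1/√13 = 0.277350
z-limits: 1.436545 ± 1.960·0.277350 = 1.436545 ± 0.543606 = [0.892939, 1.980151]
ρ-limits: (tanh 0.892939, tanh 1.980151) = (0.713, 0.963)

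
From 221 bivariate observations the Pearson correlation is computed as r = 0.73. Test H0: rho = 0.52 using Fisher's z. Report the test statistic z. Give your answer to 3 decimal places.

Fisher z: atanh(0.73) = 0.928727, atanh(0.52) = 0.576340
z = (z_r − z_0)·√(n−3) = (0.928727 − 0.576340)·√218 = 0.352387 · 14.764823 = 5.203

5.203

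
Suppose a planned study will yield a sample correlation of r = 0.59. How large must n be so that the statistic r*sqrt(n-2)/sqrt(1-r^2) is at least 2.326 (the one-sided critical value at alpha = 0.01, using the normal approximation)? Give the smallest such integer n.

r√(n−2)/√(1−r²) ≥ 2.326  ⇔  n−2 ≥ (2.326)²·(1−r²)/r²
(1−r²)/r² = (1−0.3481)/0.3481 = 1.8727
n ≥ 2 + 5.410276·1.8727 = 2 + 10.1318 = 12.1318
⌈12.1318⌉ = 13

13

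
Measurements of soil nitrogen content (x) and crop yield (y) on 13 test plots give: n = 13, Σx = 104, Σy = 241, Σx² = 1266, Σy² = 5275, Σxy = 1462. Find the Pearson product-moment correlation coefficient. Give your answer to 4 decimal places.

S_xy = nΣxy − ΣxΣy = 13·1462 − 104·241 = 19006 − 25064 = -6058
S_xx = nΣx² − (Σx)² = 13·1266 − 104² = 16458 − 10816 = 5642
S_yy = nΣy² − (Σy)² = 13·5275 − 241² = 68575 − 58081 = 10494
r = S_xy / √(S_xx·S_yy) = -6058 / √(5642·10494) = -6058 / √59207148 = -6058 / 7694.6181 = -0.7873

-0.7873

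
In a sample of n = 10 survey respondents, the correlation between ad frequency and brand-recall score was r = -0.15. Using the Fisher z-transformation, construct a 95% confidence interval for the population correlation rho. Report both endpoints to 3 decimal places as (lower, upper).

Fisher z: z_r = atanh(r) = ½·ln((1+(-0.15))/(1−(-0.15))) = -0.151140
SE(z) = 1/√(n−3) = 1/√7 = 0.377964
95% ⇒ z* = 1.960; margin = 1.960·0.377964 = 0.740809
CI on z-scale: (-0.891949, 0.589669)
Back-transform: tanh(-0.891949) = -0.712355, tanh(0.589669) = 0.529658

(-0.712, 0.530)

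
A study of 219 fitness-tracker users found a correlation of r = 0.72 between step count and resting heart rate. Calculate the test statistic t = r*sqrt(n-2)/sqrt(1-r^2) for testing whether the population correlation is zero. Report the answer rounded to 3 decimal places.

1 − r² = 1 − 0.5184 = 0.4816;  √(1−r²) = 0.693974
√(n−2) = √217 = 14.730920
t = r·√(n−2)/√(1−r²) = 0.72 · 14.730920 / 0.693974 = 15.283

15.283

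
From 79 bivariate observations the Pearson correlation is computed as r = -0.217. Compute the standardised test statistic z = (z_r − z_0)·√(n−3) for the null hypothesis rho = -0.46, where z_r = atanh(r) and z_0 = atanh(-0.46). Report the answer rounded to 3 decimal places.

2.413

Fisher z: atanh(-0.217) = -0.220506, atanh(-0.46) = -0.497311
z = (z_r − z_0)·√(n−3) = (-0.220506 − (-0.497311))·√76 = 0.276805 · 8.717798 = 2.413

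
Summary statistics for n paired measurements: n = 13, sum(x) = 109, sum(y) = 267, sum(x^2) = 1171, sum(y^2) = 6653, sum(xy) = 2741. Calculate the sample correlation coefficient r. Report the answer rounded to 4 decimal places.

S_xy = nΣxy − ΣxΣy = 13·2741 − 109·267 = 35633 − 29103 = 6530
S_xx = nΣx² − (Σx)² = 13·1171 − 109² = 15223 − 11881 = 3342
S_yy = nΣy² − (Σy)² = 13·6653 − 267² = 86489 − 71289 = 15200
r = S_xy / √(S_xx·S_yy) = 6530 / √(3342·15200) = 6530 / √50798400 = 6530 / 7127.2996 = 0.9162

0.9162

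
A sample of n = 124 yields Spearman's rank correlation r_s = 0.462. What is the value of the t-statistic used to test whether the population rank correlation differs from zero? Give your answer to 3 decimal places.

5.754

t = r_s·√(n−2) / √(1−r_s²) with r_s = 0.462, n = 124
  = 0.462·√122 / √(1 − 0.213444)
  = 0.462·11.045361 / 0.886880
  = 5.102957 / 0.886880 = 5.754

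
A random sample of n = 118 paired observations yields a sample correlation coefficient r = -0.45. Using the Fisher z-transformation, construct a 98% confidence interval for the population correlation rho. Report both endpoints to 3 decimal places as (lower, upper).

(-0.605, -0.262)

Fisher z: z_r = atanh(r) = ½·ln((1+(-0.45))/(1−(-0.45))) = -0.484700
SE(z) = 1/√(n−3) = 1/√115 = 0.093250
98% ⇒ z* = 2.326; margin = 2.326·0.093250 = 0.216899
CI on z-scale: (-0.701599, -0.267801)
Back-transform: tanh(-0.701599) = -0.605382, tanh(-0.267801) = -0.261577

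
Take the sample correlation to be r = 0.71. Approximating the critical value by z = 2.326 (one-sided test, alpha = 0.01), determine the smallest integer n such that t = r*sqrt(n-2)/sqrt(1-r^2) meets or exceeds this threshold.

8

r√(n−2)/√(1−r²) ≥ 2.326  ⇔  n−2 ≥ (2.326)²·(1−r²)/r²
(1−r²)/r² = (1−0.5041)/0.5041 = 0.9837
n ≥ 2 + 5.410276·0.9837 = 2 + 5.3221 = 7.3221
⌈7.3221⌉ = 8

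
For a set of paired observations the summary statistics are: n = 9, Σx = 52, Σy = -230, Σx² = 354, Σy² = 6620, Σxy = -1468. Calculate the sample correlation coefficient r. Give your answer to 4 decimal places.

S_xy = nΣxy − ΣxΣy = 9·(-1468) − 52·(-230) = -13212 − (-11960) = -1252
S_xx = nΣx² − (Σx)² = 9·354 − 52² = 3186 − 2704 = 482
S_yy = nΣy² − (Σy)² = 9·6620 − (-230)² = 59580 − 52900 = 6680
r = S_xy / √(S_xx·S_yy) = -1252 / √(482·6680) = -1252 / √3219760 = -1252 / 1794.3690 = -0.6977

-0.6977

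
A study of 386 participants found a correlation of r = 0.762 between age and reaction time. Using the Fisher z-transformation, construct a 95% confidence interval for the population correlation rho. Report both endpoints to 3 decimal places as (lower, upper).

z_r = atanh(0.762) = 1.000967;  SE = 1/√(n−3) = 1/√383 = 0.051098
z-limits: 1.000967 ± 1.960·0.051098 = 1.000967 ± 0.100152 = [0.900815, 1.101119]
ρ-limits: (tanh 0.900815, tanh 1.101119) = (0.717, 0.801)

(0.717, 0.801)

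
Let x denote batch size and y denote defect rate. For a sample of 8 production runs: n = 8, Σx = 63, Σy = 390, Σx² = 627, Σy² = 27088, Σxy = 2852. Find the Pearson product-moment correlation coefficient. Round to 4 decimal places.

-0.2133

Numerator: nΣxy − (Σx)(Σy) = 8·2852 − (63)(390) = -1754
Denominator: √[(nΣx²−(Σx)²)(nΣy²−(Σy)²)]
  nΣx²−(Σx)² = 8·627 − 3969 = 1047;  nΣy²−(Σy)² = 8·27088 − 152100 = 64604
  √(1047·64604) = √67640388 = 8224.3777
r = -1754 / 8224.3777 = -0.2133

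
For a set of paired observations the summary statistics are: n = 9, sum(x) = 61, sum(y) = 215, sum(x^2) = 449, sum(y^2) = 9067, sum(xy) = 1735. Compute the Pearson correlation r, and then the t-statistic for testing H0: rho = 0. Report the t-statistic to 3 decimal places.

2.937

S_xy = nΣxy − ΣxΣy = 9·1735 − 61·215 = 15615 − 13115 = 2500
S_xx = nΣx² − (Σx)² = 9·449 − 61² = 4041 − 3721 = 320
S_yy = nΣy² − (Σy)² = 9·9067 − 215² = 81603 − 46225 = 35378
r = S_xy / √(S_xx·S_yy) = 2500 / √(320·35378) = 2500 / √11320960 = 2500 / 3364.6634 = 0.7430
t = r·√(n−2)/√(1−r²) = 0.7430·√7 / √(1−0.552049) = 1.965793 / 0.669291 = 2.937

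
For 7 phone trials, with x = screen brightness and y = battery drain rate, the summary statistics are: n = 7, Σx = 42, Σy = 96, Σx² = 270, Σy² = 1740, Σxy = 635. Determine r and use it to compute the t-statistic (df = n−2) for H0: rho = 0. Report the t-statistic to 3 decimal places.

Numerator: nΣxy − (Σx)(Σy) = 7·635 − (42)(96) = 413
Denominator: √[(nΣx²−(Σx)²)(nΣy²−(Σy)²)]
  nΣx²−(Σx)² = 7·270 − 1764 = 126;  nΣy²−(Σy)² = 7·1740 − 9216 = 2964
  √(126·2964) = √373464 = 611.1170
r = 413 / 611.1170 = 0.6758
t = r·√(n−2)/√(1−r²) = 0.6758·√5 / √(1−0.456706) = 1.511135 / 0.737085 = 2.050

2.050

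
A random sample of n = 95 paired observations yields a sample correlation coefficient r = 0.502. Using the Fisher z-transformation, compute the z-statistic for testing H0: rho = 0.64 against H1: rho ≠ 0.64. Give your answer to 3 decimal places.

z_r = atanh(0.502) = 0.551976,  z_0 = atanh(0.64) = 0.758174
SE = 1/√(n−3) = 1/√92 = 0.104257
z = (z_r − z_0)/SE = (0.551976 − 0.758174) / 0.104257 = -0.206198 / 0.104257 = -1.978

-1.978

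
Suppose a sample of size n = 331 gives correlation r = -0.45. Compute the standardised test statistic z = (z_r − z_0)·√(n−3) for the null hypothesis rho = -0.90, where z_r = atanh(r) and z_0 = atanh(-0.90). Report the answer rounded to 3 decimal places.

17.885

Fisher z: atanh(-0.45) = -0.484700, atanh(-0.90) = -1.472219
z = (z_r − z_0)·√(n−3) = (-0.484700 − (-1.472219))·√328 = 0.987519 · 18.110770 = 17.885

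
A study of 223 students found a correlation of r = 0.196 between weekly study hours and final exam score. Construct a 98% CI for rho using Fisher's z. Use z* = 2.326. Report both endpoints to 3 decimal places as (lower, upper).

Fisher z: z_r = atanh(r) = ½·ln((1+0.196)/(1−0.196)) = 0.198569
SE(z) = 1/√(n−3) = 1/√220 = 0.067420
98% ⇒ z* = 2.326; margin = 2.326·0.067420 = 0.156819
CI on z-scale: (0.041750, 0.355388)
Back-transform: tanh(0.041750) = 0.041726, tanh(0.355388) = 0.341145

(0.042, 0.341)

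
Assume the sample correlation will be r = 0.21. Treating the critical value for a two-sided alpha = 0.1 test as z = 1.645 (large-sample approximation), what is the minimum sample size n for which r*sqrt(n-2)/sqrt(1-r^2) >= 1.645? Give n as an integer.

r√(n−2)/√(1−r²) ≥ 1.645  ⇔  n−2 ≥ (1.645)²·(1−r²)/r²
(1−r²)/r² = (1−0.0441)/0.0441 = 21.6757
n ≥ 2 + 2.706025·21.6757 = 2 + 58.6550 = 60.6550
⌈60.6550⌉ = 61

61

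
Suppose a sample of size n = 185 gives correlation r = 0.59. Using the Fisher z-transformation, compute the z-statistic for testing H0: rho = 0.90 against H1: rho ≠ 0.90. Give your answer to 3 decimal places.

Fisher z: atanh(0.59) = 0.677666, atanh(0.90) = 1.472219
z = (z_r − z_0)·√(n−3) = (0.677666 − 1.472219)·√182 = -0.794553 · 13.490738 = -10.719

-10.719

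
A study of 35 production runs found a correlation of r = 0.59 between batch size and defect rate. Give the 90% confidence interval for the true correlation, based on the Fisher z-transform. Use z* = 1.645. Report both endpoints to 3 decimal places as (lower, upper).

(0.369, 0.748)

Fisher z: z_r = atanh(r) = ½·ln((1+0.59)/(1−0.59)) = 0.677666
SE(z) = 1/√(n−3) = 1/√32 = 0.176777
90% ⇒ z* = 1.645; margin = 1.645·0.176777 = 0.290798
CI on z-scale: (0.386868, 0.968464)
Back-transform: tanh(0.386868) = 0.368657, tanh(0.968464) = 0.748029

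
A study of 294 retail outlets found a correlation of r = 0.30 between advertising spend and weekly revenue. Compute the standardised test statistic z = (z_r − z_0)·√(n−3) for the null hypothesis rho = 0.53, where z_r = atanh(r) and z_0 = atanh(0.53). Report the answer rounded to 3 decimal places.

-4.787

Fisher z: atanh(0.30) = 0.309520, atanh(0.53) = 0.590145
z = (z_r − z_0)·√(n−3) = (0.309520 − 0.590145)·√291 = -0.280625 · 17.058722 = -4.787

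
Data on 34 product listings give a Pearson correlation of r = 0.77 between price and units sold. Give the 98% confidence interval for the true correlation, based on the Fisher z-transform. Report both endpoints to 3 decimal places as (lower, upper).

z_r = atanh(0.77) = 1.020328;  SE = 1/√(n−3) = 1/√31 = 0.179605
z-limits: 1.020328 ± 2.326·0.179605 = 1.020328 ± 0.417761 = [0.602567, 1.438089]
ρ-limits: (tanh 0.602567, tanh 1.438089) = (0.539, 0.893)

(0.539, 0.893)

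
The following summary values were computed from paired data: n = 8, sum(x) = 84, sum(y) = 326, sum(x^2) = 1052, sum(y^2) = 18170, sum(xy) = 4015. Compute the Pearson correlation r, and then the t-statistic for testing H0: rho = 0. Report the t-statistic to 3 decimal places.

Numerator: nΣxy − (Σx)(Σy) = 8·4015 − (84)(326) = 4736
Denominator: √[(nΣx²−(Σx)²)(nΣy²−(Σy)²)]
  nΣx²−(Σx)² = 8·1052 − 7056 = 1360;  nΣy²−(Σy)² = 8·18170 − 106276 = 39084
  √(1360·39084) = √53154240 = 7290.6954
r = 4736 / 7290.6954 = 0.6496
t = r·√(n−2)/√(1−r²) = 0.6496·√6 / √(1−0.421980) = 1.591189 / 0.760276 = 2.093

2.093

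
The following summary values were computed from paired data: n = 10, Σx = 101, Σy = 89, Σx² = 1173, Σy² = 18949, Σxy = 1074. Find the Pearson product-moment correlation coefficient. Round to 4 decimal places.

Numerator: nΣxy − (Σx)(Σy) = 10·1074 − (101)(89) = 1751
Denominator: √[(nΣx²−(Σx)²)(nΣy²−(Σy)²)]
  nΣx²−(Σx)² = 10·1173 − 10201 = 1529;  nΣy²−(Σy)² = 10·18949 − 7921 = 181569
  √(1529·181569) = √277619001 = 16661.9027
r = 1751 / 16661.9027 = 0.1051

0.1051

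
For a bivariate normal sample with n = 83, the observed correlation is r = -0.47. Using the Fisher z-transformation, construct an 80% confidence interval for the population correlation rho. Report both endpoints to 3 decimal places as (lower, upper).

Fisher z: z_r = atanh(r) = ½·ln((1+(-0.47))/(1−(-0.47))) = -0.510070
SE(z) = 1/√(n−3) = 1/√80 = 0.111803
80% ⇒ z* = 1.282; margin = 1.282·0.111803 = 0.143331
CI on z-scale: (-0.653401, -0.366739)
Back-transform: tanh(-0.653401) = -0.573955, tanh(-0.366739) = -0.351136

(-0.574, -0.351)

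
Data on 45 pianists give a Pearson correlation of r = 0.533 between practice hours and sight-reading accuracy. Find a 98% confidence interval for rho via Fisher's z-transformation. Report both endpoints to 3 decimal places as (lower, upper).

(0.231, 0.741)

z_r = atanh(0.533) = 0.594326;  SE = 1/√(n−3) = 1/√42 = 0.154303
z-limits: 0.594326 ± 2.326·0.154303 = 0.594326 ± 0.358909 = [0.235417, 0.953235]
ρ-limits: (tanh 0.235417, tanh 0.953235) = (0.231, 0.741)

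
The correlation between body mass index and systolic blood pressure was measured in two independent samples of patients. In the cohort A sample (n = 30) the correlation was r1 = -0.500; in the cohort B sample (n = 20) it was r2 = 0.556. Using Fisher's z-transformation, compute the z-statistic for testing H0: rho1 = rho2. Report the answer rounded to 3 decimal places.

-3.799

Fisher z-transforms: z1 = atanh(-0.500) = -0.549306, z2 = atanh(0.556) = 0.627025; difference d = -1.176331
Var(d) = 1/27 + 1/17 = 0.0370370 + 0.0588235 = 0.0958605
z = d/√Var(d) = -1.176331 / √0.0958605 = -1.176331 / 0.309613 = -3.799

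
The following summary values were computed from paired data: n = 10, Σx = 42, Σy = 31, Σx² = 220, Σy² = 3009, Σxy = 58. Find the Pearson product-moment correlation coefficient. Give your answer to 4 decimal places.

-0.2026

Numerator: nΣxy − (Σx)(Σy) = 10·58 − (42)(31) = -722
Denominator: √[(nΣx²−(Σx)²)(nΣy²−(Σy)²)]
  nΣx²−(Σx)² = 10·220 − 1764 = 436;  nΣy²−(Σy)² = 10·3009 − 961 = 29129
  √(436·29129) = √12700244 = 3563.7402
r = -722 / 3563.7402 = -0.2026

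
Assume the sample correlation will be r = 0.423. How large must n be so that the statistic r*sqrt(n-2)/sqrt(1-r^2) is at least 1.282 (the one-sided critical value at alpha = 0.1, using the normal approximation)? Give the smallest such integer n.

10

r√(n−2)/√(1−r²) ≥ 1.282  ⇔  n−2 ≥ (1.282)²·(1−r²)/r²
(1−r²)/r² = (1−0.178929)/0.178929 = 4.5888
n ≥ 2 + 1.643524·4.5888 = 2 + 7.5418 = 9.5418
⌈9.5418⌉ = 10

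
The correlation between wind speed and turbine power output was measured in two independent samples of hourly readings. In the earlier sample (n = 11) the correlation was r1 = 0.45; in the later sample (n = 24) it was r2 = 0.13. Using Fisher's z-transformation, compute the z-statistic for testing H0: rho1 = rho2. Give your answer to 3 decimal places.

Fisher z-transforms: z1 = atanh(0.45) = 0.484700, z2 = atanh(0.13) = 0.130740; difference d = 0.353960
Var(d) = 1/8 + 1/21 = 0.1250000 + 0.0476190 = 0.1726190
z = d/√Var(d) = 0.353960 / √0.1726190 = 0.353960 / 0.415474 = 0.852

0.852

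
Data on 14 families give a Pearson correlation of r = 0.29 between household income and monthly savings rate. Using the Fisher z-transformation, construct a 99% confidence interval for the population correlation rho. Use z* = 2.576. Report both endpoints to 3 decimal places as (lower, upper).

(-0.445, 0.791)

Fisher z: z_r = atanh(r) = ½·ln((1+0.29)/(1−0.29)) = 0.298566
SE(z) = 1/√(n−3) = 1/√11 = 0.301511
99% ⇒ z* = 2.576; margin = 2.576·0.301511 = 0.776692
CI on z-scale: (-0.478126, 1.075258)
Back-transform: tanh(-0.478126) = -0.444742, tanh(1.075258) = 0.791434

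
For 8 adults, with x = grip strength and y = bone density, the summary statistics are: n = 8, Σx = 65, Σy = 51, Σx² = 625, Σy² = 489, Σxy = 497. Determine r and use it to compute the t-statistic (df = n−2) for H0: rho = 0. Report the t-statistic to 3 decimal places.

Numerator: nΣxy − (Σx)(Σy) = 8·497 − (65)(51) = 661
Denominator: √[(nΣx²−(Σx)²)(nΣy²−(Σy)²)]
  nΣx²−(Σx)² = 8·625 − 4225 = 775;  nΣy²−(Σy)² = 8·489 − 2601 = 1311
  √(775·1311) = √1016025 = 1007.9807
r = 661 / 1007.9807 = 0.6558
t = r·√(n−2)/√(1−r²) = 0.6558·√6 / √(1−0.430074) = 1.606375 / 0.754934 = 2.128

2.128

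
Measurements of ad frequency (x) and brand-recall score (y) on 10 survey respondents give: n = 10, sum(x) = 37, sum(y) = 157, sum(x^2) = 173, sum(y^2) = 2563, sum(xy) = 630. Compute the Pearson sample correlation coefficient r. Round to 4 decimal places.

0.8251

S_xy = nΣxy − ΣxΣy = 10·630 − 37·157 = 6300 − 5809 = 491
S_xx = nΣx² − (Σx)² = 10·173 − 37² = 1730 − 1369 = 361
S_yy = nΣy² − (Σy)² = 10·2563 − 157² = 25630 − 24649 = 981
r = S_xy / √(S_xx·S_yy) = 491 / √(361·981) = 491 / √354141 = 491 / 595.0975 = 0.8251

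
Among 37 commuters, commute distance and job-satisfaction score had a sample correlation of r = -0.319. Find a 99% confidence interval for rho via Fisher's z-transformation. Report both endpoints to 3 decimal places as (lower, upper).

(-0.648, 0.111)

z_r = atanh(-0.319) = -0.330533;  SE = 1/√(n−3) = 1/√34 = 0.171499
z-limits: -0.330533 ± 2.576·0.171499 = -0.330533 ± 0.441781 = [-0.772314, 0.111248]
ρ-limits: (tanh -0.772314, tanh 0.111248) = (-0.648, 0.111)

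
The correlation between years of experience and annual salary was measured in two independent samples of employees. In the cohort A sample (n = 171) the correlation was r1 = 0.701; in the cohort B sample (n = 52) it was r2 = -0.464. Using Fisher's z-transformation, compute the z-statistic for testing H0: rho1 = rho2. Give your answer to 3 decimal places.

8.448

Fisher z-transforms: z1 = atanh(0.701) = 0.869264, z2 = atanh(-0.464) = -0.502397; difference d = 1.371661
Var(d) = 1/168 + 1/49 = 0.0059524 + 0.0204082 = 0.0263606
z = d/√Var(d) = 1.371661 / √0.0263606 = 1.371661 / 0.162359 = 8.448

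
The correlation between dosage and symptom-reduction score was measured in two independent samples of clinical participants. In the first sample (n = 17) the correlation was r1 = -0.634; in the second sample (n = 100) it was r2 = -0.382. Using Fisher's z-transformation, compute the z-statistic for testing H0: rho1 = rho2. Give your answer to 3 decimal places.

Fisher z-transforms: z1 = atanh(-0.634) = -0.748076, z2 = atanh(-0.382) = -0.402399; difference d = -0.345677
Var(d) = 1/14 + 1/97 = 0.0714286 + 0.0103093 = 0.0817379
z = d/√Var(d) = -0.345677 / √0.0817379 = -0.345677 / 0.285898 = -1.209

-1.209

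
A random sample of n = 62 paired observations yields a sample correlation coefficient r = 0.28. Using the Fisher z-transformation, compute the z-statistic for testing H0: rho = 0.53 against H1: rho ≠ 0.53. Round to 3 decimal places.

-2.323

Fisher z: atanh(0.28) = 0.287682, atanh(0.53) = 0.590145
z = (z_r − z_0)·√(n−3) = (0.287682 − 0.590145)·√59 = -0.302463 · 7.681146 = -2.323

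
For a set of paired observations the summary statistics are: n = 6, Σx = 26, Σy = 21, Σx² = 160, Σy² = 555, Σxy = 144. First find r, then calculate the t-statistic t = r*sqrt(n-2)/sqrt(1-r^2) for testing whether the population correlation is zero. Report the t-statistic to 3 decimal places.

0.750

Numerator: nΣxy − (Σx)(Σy) = 6·144 − (26)(21) = 318
Denominator: √[(nΣx²−(Σx)²)(nΣy²−(Σy)²)]
  nΣx²−(Σx)² = 6·160 − 676 = 284;  nΣy²−(Σy)² = 6·555 − 441 = 2889
  √(284·2889) = √820476 = 905.8013
r = 318 / 905.8013 = 0.3511
t = r·√(n−2)/√(1−r²) = 0.3511·√4 / √(1−0.123271) = 0.702200 / 0.936338 = 0.750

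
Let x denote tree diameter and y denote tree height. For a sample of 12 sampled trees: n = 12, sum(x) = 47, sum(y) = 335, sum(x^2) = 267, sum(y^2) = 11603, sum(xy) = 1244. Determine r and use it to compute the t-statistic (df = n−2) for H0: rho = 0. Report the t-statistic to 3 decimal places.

Numerator: nΣxy − (Σx)(Σy) = 12·1244 − (47)(335) = -817
Denominator: √[(nΣx²−(Σx)²)(nΣy²−(Σy)²)]
  nΣx²−(Σx)² = 12·267 − 2209 = 995;  nΣy²−(Σy)² = 12·11603 − 112225 = 27011
  √(995·27011) = √26875945 = 5184.2015
r = -817 / 5184.2015 = -0.1576
t = r·√(n−2)/√(1−r²) = -0.1576·√10 / √(1−0.024838) = -0.498375 / 0.987503 = -0.505

-0.505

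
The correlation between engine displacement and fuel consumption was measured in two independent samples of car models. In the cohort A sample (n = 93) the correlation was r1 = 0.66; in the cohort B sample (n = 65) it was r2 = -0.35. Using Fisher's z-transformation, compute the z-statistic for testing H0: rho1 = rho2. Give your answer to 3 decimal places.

z1 = atanh(0.66) = 0.792814,  z2 = atanh(-0.35) = -0.365444
SE = √(1/(n1−3) + 1/(n2−3)) = √(1/90 + 1/62) = √(0.0111111 + 0.0161290) = √0.0272401 = 0.165046
z = (z1 − z2)/SE = (0.792814 − (-0.365444)) / 0.165046 = 1.158258 / 0.165046 = 7.018

7.018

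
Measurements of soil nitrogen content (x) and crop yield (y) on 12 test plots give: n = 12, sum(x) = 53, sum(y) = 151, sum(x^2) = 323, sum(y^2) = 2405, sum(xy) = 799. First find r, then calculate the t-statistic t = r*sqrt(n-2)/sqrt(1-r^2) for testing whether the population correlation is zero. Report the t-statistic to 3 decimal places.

2.521

Numerator: nΣxy − (Σx)(Σy) = 12·799 − (53)(151) = 1585
Denominator: √[(nΣx²−(Σx)²)(nΣy²−(Σy)²)]
  nΣx²−(Σx)² = 12·323 − 2809 = 1067;  nΣy²−(Σy)² = 12·2405 − 22801 = 6059
  √(1067·6059) = √6464953 = 2542.6272
r = 1585 / 2542.6272 = 0.6234
t = r·√(n−2)/√(1−r²) = 0.6234·√10 / √(1−0.388628) = 1.971364 / 0.781903 = 2.521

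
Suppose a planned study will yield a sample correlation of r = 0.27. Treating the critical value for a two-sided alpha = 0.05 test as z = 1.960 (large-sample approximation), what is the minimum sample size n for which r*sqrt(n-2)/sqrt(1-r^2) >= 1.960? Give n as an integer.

r√(n−2)/√(1−r²) ≥ 1.960  ⇔  n−2 ≥ (1.960)²·(1−r²)/r²
(1−r²)/r² = (1−0.0729)/0.0729 = 12.7174
n ≥ 2 + 3.8416·12.7174 = 2 + 48.8552 = 50.8552
⌈50.8552⌉ = 51

51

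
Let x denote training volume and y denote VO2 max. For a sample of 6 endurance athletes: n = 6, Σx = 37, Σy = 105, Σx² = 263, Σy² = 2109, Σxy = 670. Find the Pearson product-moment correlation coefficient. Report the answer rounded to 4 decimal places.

S_xy = nΣxy − ΣxΣy = 6·670 − 37·105 = 4020 − 3885 = 135
S_xx = nΣx² − (Σx)² = 6·263 − 37² = 1578 − 1369 = 209
S_yy = nΣy² − (Σy)² = 6·2109 − 105² = 12654 − 11025 = 1629
r = S_xy / √(S_xx·S_yy) = 135 / √(209·1629) = 135 / √340461 = 135 / 583.4904 = 0.2314

0.2314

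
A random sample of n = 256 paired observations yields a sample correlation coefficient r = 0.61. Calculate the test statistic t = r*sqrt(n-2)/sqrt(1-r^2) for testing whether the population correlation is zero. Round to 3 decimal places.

12.269

t = r·√(n−2) / √(1−r²) with r = 0.61, n = 256
  = 0.61·√254 / √(1 − 0.3721)
  = 0.61·15.937377 / 0.792401
  = 9.721800 / 0.792401 = 12.269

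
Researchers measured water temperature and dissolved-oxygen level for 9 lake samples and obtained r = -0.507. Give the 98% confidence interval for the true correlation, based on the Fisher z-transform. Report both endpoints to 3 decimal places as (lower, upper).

(-0.907, 0.372)

z_r = atanh(-0.507) = -0.558684;  SE = 1/√(n−3) = 1/√6 = 0.408248
z-limits: -0.558684 ± 2.326·0.408248 = -0.558684 ± 0.949585 = [-1.508269, 0.390901]
ρ-limits: (tanh -1.508269, tanh 0.390901) = (-0.907, 0.372)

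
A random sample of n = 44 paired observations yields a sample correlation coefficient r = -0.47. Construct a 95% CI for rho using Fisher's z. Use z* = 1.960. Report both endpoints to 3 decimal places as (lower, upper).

(-0.673, -0.201)

z_r = atanh(-0.47) = -0.510070;  SE = 1/√(n−3) = 1/√41 = 0.156174
z-limits: -0.510070 ± 1.960·0.156174 = -0.510070 ± 0.306101 = [-0.816171, -0.203969]
ρ-limits: (tanh -0.816171, tanh -0.203969) = (-0.673, -0.201)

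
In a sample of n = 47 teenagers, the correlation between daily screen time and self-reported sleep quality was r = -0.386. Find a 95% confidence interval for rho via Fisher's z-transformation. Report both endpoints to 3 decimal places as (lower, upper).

(-0.606, -0.111)

Fisher z: z_r = atanh(r) = ½·ln((1+(-0.386))/(1−(-0.386))) = -0.407091
SE(z) = 1/√(n−3) = 1/√44 = 0.150756
95% ⇒ z* = 1.960; margin = 1.960·0.150756 = 0.295482
CI on z-scale: (-0.702573, -0.111609)
Back-transform: tanh(-0.702573) = -0.605998, tanh(-0.111609) = -0.111148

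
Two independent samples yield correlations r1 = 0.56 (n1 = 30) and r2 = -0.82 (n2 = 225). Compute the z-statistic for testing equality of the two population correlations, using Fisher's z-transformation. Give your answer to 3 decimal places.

Fisher z-transforms: z1 = atanh(0.56) = 0.632833, z2 = atanh(-0.82) = -1.156817; difference d = 1.789650
Var(d) = 1/27 + 1/222 = 0.0370370 + 0.0045045 = 0.0415415
z = d/√Var(d) = 1.789650 / √0.0415415 = 1.789650 / 0.203817 = 8.781

8.781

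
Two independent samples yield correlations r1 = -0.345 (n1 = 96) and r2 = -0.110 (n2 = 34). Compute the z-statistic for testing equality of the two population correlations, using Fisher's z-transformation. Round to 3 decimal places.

-1.202

Fisher z-transforms: z1 = atanh(-0.345) = -0.359757, z2 = atanh(-0.110) = -0.110447; difference d = -0.249310
Var(d) = 1/93 + 1/31 = 0.0107527 + 0.0322581 = 0.0430108
z = d/√Var(d) = -0.249310 / √0.0430108 = -0.249310 / 0.207390 = -1.202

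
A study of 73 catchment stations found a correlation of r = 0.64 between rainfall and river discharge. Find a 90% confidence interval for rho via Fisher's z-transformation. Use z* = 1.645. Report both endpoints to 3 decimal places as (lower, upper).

Fisher z: z_r = atanh(r) = ½·ln((1+0.64)/(1−0.64)) = 0.758174
SE(z) = 1/√(n−3) = 1/√70 = 0.119523
90% ⇒ z* = 1.645; margin = 1.645·0.119523 = 0.196615
CI on z-scale: (0.561559, 0.954789)
Back-transform: tanh(0.561559) = 0.509133, tanh(0.954789) = 0.741943

(0.509, 0.742)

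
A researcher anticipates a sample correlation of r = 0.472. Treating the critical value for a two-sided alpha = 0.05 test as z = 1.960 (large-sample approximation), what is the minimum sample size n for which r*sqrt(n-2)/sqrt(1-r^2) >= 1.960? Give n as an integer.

r√(n−2)/√(1−r²) ≥ 1.960  ⇔  n−2 ≥ (1.960)²·(1−r²)/r²
(1−r²)/r² = (1−0.222784)/0.222784 = 3.4887
n ≥ 2 + 3.8416·3.4887 = 2 + 13.4022 = 15.4022
⌈15.4022⌉ = 16

16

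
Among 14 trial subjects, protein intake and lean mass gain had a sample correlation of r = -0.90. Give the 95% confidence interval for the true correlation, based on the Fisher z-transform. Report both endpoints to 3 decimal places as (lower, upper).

z_r = atanh(-0.90) = -1.472219;  SE = 1/√(n−3) = 1/√11 = 0.301511
z-limits: -1.472219 ± 1.960·0.301511 = -1.472219 ± 0.590962 = [-2.063181, -0.881257]
ρ-limits: (tanh -2.063181, tanh -0.881257) = (-0.968, -0.707)

(-0.968, -0.707)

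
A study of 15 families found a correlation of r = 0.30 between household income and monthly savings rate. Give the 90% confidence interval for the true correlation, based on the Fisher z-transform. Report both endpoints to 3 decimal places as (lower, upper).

(-0.164, 0.655)

Fisher z: z_r = atanh(r) = ½·ln((1+0.30)/(1−0.30)) = 0.309520
SE(z) = 1/√(n−3) = 1/√12 = 0.288675
90% ⇒ z* = 1.645; margin = 1.645·0.288675 = 0.474870
CI on z-scale: (-0.165350, 0.784390)
Back-transform: tanh(-0.165350) = -0.163859, tanh(0.784390) = 0.655219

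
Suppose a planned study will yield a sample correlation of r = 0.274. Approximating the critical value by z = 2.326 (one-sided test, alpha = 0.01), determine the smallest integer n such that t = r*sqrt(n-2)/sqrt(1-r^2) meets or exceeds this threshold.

Need r·√(n−2)/√(1−r²) ≥ 2.326
√(n−2) ≥ 2.326·√(1−0.075076) / 0.274 = 2.326·0.961730 / 0.274 = 8.1642
n−2 ≥ 66.6542  ⇒  n ≥ 68.6542
Smallest integer n = 69

69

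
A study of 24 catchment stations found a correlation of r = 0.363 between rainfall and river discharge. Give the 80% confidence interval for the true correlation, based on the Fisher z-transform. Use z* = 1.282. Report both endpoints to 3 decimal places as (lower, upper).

z_r = atanh(0.363) = 0.380337;  SE = 1/√(n−3) = 1/√21 = 0.218218
z-limits: 0.380337 ± 1.282·0.218218 = 0.380337 ± 0.279755 = [0.100582, 0.660092]
ρ-limits: (tanh 0.100582, tanh 0.660092) = (0.100, 0.578)

(0.100, 0.578)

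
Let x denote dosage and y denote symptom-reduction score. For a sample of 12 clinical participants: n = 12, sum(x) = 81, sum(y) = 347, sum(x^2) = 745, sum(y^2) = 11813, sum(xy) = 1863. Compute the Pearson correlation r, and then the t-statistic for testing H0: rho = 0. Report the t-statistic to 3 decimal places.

Numerator: nΣxy − (Σx)(Σy) = 12·1863 − (81)(347) = -5751
Denominator: √[(nΣx²−(Σx)²)(nΣy²−(Σy)²)]
  nΣx²−(Σx)² = 12·745 − 6561 = 2379;  nΣy²−(Σy)² = 12·11813 − 120409 = 21347
  √(2379·21347) = √50784513 = 7126.3254
r = -5751 / 7126.3254 = -0.8070
t = r·√(n−2)/√(1−r²) = -0.8070·√10 / √(1−0.651249) = -2.551958 / 0.590551 = -4.321

-4.321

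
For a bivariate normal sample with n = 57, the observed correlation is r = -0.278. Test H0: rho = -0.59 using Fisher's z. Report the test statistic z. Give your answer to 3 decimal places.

Fisher z: atanh(-0.278) = -0.285513, atanh(-0.59) = -0.677666
z = (z_r − z_0)·√(n−3) = (-0.285513 − (-0.677666))·√54 = 0.392153 · 7.348469 = 2.882

2.882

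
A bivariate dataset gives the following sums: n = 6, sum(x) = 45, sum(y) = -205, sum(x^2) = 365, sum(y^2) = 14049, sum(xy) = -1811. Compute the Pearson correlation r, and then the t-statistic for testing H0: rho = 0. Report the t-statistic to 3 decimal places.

-1.586

S_xy = nΣxy − ΣxΣy = 6·(-1811) − 45·(-205) = -10866 − (-9225) = -1641
S_xx = nΣx² − (Σx)² = 6·365 − 45² = 2190 − 2025 = 165
S_yy = nΣy² − (Σy)² = 6·14049 − (-205)² = 84294 − 42025 = 42269
r = S_xy / √(S_xx·S_yy) = -1641 / √(165·42269) = -1641 / √6974385 = -1641 / 2640.9061 = -0.6214
t = r·√(n−2)/√(1−r²) = -0.6214·√4 / √(1−0.386138) = -1.242800 / 0.783493 = -1.586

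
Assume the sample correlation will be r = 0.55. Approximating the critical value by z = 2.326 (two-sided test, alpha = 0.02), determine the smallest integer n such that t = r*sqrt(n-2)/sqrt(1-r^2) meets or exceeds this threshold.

15

Need r·√(n−2)/√(1−r²) ≥ 2.326
√(n−2) ≥ 2.326·√(1−0.3025) / 0.55 = 2.326·0.835165 / 0.55 = 3.5320
n−2 ≥ 12.4750  ⇒  n ≥ 14.4750
Smallest integer n = 15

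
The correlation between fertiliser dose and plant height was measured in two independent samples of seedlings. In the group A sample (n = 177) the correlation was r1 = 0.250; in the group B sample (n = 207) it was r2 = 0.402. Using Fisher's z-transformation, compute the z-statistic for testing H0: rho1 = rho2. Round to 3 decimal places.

Fisher z-transforms: z1 = atanh(0.250) = 0.255413, z2 = atanh(0.402) = 0.426032; difference d = -0.170619
Var(d) = 1/174 + 1/204 = 0.0057471 + 0.0049020 = 0.0106491
z = d/√Var(d) = -0.170619 / √0.0106491 = -0.170619 / 0.103194 = -1.653

-1.653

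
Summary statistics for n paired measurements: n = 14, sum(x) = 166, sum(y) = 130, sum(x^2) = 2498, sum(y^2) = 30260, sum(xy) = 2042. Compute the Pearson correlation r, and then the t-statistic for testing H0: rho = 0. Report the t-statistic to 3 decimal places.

0.446

Numerator: nΣxy − (Σx)(Σy) = 14·2042 − (166)(130) = 7008
Denominator: √[(nΣx²−(Σx)²)(nΣy²−(Σy)²)]
  nΣx²−(Σx)² = 14·2498 − 27556 = 7416;  nΣy²−(Σy)² = 14·30260 − 16900 = 406740
  √(7416·406740) = √3016383840 = 54921.6154
r = 7008 / 54921.6154 = 0.1276
t = r·√(n−2)/√(1−r²) = 0.1276·√12 / √(1−0.016282) = 0.442019 / 0.991826 = 0.446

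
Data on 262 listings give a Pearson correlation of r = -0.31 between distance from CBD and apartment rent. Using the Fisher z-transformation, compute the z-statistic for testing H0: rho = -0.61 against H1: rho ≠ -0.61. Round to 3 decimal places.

6.250

z_r = atanh(-0.31) = -0.320545,  z_0 = atanh(-0.61) = -0.708921
SE = 1/√(n−3) = 1/√259 = 0.062137
z = (z_r − z_0)/SE = (-0.320545 − (-0.708921)) / 0.062137 = 0.388376 / 0.062137 = 6.250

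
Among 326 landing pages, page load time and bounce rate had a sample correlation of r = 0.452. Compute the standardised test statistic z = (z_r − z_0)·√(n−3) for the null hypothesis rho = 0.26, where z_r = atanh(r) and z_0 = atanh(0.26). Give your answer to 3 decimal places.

Fisher z: atanh(0.452) = 0.487211, atanh(0.26) = 0.266108
z = (z_r − z_0)·√(n−3) = (0.487211 − 0.266108)·√323 = 0.221103 · 17.972201 = 3.974

3.974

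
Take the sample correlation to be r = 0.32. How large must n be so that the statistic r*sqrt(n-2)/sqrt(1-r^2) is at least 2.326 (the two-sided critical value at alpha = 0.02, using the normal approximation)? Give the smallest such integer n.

50

Need r·√(n−2)/√(1−r²) ≥ 2.326
√(n−2) ≥ 2.326·√(1−0.1024) / 0.32 = 2.326·0.947418 / 0.32 = 6.8865
n−2 ≥ 47.4239  ⇒  n ≥ 49.4239
Smallest integer n = 50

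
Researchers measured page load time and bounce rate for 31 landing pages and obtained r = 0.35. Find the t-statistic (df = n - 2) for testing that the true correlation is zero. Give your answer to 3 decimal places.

1 − r² = 1 − 0.1225 = 0.8775;  √(1−r²) = 0.936750
√(n−2) = √29 = 5.385165
t = r·√(n−2)/√(1−r²) = 0.35 · 5.385165 / 0.936750 = 2.012

2.012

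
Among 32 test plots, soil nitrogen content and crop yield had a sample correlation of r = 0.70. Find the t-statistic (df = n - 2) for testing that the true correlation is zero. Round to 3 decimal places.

5.369

1 − r² = 1 − 0.4900 = 0.5100;  √(1−r²) = 0.714143
√(n−2) = √30 = 5.477226
t = r·√(n−2)/√(1−r²) = 0.70 · 5.477226 / 0.714143 = 5.369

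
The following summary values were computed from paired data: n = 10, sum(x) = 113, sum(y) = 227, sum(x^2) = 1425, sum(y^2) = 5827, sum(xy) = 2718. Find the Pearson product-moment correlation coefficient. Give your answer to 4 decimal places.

Numerator: nΣxy − (Σx)(Σy) = 10·2718 − (113)(227) = 1529
Denominator: √[(nΣx²−(Σx)²)(nΣy²−(Σy)²)]
  nΣx²−(Σx)² = 10·1425 − 12769 = 1481;  nΣy²−(Σy)² = 10·5827 − 51529 = 6741
  √(1481·6741) = √9983421 = 3159.6552
r = 1529 / 3159.6552 = 0.4839

0.4839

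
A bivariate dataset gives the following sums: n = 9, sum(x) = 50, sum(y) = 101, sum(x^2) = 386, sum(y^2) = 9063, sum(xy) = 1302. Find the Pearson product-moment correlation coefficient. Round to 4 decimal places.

0.7998

Numerator: nΣxy − (Σx)(Σy) = 9·1302 − (50)(101) = 6668
Denominator: √[(nΣx²−(Σx)²)(nΣy²−(Σy)²)]
  nΣx²−(Σx)² = 9·386 − 2500 = 974;  nΣy²−(Σy)² = 9·9063 − 10201 = 71366
  √(974·71366) = √69510484 = 8337.2948
r = 6668 / 8337.2948 = 0.7998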